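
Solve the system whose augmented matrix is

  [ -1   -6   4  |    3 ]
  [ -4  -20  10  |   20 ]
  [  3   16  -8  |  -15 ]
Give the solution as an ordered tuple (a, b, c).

(-5, -1, -2)

r1 := -1·r1
  [  1    6  -4  |   -3 ]
  [ -4  -20  10  |   20 ]
  [  3   16  -8  |  -15 ]
r2 := r2 + 4·r1
  [ 1   6  -4  |   -3 ]
  [ 0   4  -6  |    8 ]
  [ 3  16  -8  |  -15 ]
r3 := r3 − 3·r1
  [ 1   6  -4  |  -3 ]
  [ 0   4  -6  |   8 ]
  [ 0  -2   4  |  -6 ]
r2 := 1/4·r2
  [ 1   6    -4  |  -3 ]
  [ 0   1  -3/2  |   2 ]
  [ 0  -2     4  |  -6 ]
r3 := r3 + 2·r2
  [ 1  6    -4  |  -3 ]
  [ 0  1  -3/2  |   2 ]
  [ 0  0     1  |  -2 ]
r2 := r2 + 3/2·r3
  [ 1  6  -4  |  -3 ]
  [ 0  1   0  |  -1 ]
  [ 0  0   1  |  -2 ]
r1 := r1 + 4·r3
  [ 1  6  0  |  -11 ]
  [ 0  1  0  |   -1 ]
  [ 0  0  1  |   -2 ]
r1 := r1 − 6·r2
  [ 1  0  0  |  -5 ]
  [ 0  1  0  |  -1 ]
  [ 0  0  1  |  -2 ]
Reading off the last column: a = -5, b = -1, c = -2.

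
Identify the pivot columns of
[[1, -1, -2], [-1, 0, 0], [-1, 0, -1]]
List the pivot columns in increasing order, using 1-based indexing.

Add R1 to R2.
Add R1 to R3.
Multiply R2 by -1.
Add R2 to R3.
Multiply R3 by -1.
Subtract 2 times R3 from R2.
Add 2 times R3 to R1.
Add R2 to R1.
Pivot columns are the columns containing a leading 1.

1, 2, 3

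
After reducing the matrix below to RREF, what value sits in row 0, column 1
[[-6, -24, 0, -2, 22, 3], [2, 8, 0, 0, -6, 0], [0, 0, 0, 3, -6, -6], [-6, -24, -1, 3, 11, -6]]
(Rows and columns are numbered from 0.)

Multiply R1 by -1/6.
Subtract 2 times R1 from R2.
Add 6 times R1 to R4.
Swap R2 and R4.
Multiply R2 by -1.
Multiply R3 by 1/3.
Add 2/3 times R3 to R4.
Multiply R4 by -3.
Add 2 times R4 to R3.
Subtract 9 times R4 from R2.
Add 1/2 times R4 to R1.
Add 5 times R3 to R2.
Subtract 1/3 times R3 from R1.

4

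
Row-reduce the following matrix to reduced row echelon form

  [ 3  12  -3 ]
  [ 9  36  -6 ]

Multiply R1 by 1/3.
  [ 1   4  -1 ]
  [ 9  36  -6 ]
Subtract 9 times R1 from R2.
  [ 1  4  -1 ]
  [ 0  0   3 ]
Multiply R2 by 1/3.
  [ 1  4  -1 ]
  [ 0  0   1 ]
Add R2 to R1.
  [ 1  4  0 ]
  [ 0  0  1 ]

[[1, 4, 0], [0, 0, 1]]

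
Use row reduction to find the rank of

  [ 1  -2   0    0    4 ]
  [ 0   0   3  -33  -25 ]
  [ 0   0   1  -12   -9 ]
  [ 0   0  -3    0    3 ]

r2 ← 1/3·r2
  [ 1  -2   0    0      4 ]
  [ 0   0   1  -11  -25/3 ]
  [ 0   0   1  -12     -9 ]
  [ 0   0  -3    0      3 ]
r3 ← r3 − r2
  [ 1  -2   0    0      4 ]
  [ 0   0   1  -11  -25/3 ]
  [ 0   0   0   -1   -2/3 ]
  [ 0   0  -3    0      3 ]
r4 ← r4 + 3·r2
  [ 1  -2  0    0      4 ]
  [ 0   0  1  -11  -25/3 ]
  [ 0   0  0   -1   -2/3 ]
  [ 0   0  0  -33    -22 ]
r3 ← -1·r3
  [ 1  -2  0    0      4 ]
  [ 0   0  1  -11  -25/3 ]
  [ 0   0  0    1    2/3 ]
  [ 0   0  0  -33    -22 ]
r4 ← r4 + 33·r3
  [ 1  -2  0    0      4 ]
  [ 0   0  1  -11  -25/3 ]
  [ 0   0  0    1    2/3 ]
  [ 0   0  0    0      0 ]
r2 ← r2 + 11·r3
  [ 1  -2  0  0    4 ]
  [ 0   0  1  0   -1 ]
  [ 0   0  0  1  2/3 ]
  [ 0   0  0  0    0 ]
The reduced form has 3 nonzero rows.

rank = 3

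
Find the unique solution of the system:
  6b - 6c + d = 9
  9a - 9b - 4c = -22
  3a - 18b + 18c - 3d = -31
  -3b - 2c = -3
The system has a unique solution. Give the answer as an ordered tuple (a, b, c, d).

Form the augmented matrix and row-reduce:
  [ 0    6  -6   1  |    9 ]
  [ 9   -9  -4   0  |  -22 ]
  [ 3  -18  18  -3  |  -31 ]
  [ 0   -3  -2   0  |   -3 ]
Swap r1 and r2.
Multiply r1 by 1/9.
Subtract 3 times r1 from r3.
Multiply r2 by 1/6.
Add 15 times r2 to r3.
Add 3 times r2 to r4.
Multiply r3 by 3/13.
Add 5 times r3 to r4.
Multiply r4 by -13.
Add 3/26 times r4 to r3.
Subtract 1/6 times r4 from r2.
Add r3 to r2.
Add 4/9 times r3 to r1.
Add r2 to r1.
Reading off the last column: a = -4/3, b = 4/3, c = -1/2, d = -2.

(-4/3, 4/3, -1/2, -2)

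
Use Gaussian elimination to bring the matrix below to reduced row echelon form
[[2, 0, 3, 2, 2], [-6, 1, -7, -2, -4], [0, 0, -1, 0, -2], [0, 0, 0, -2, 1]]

ρ1 -> 1/2·ρ1
  [  1  0  3/2   1   1 ]
  [ -6  1   -7  -2  -4 ]
  [  0  0   -1   0  -2 ]
  [  0  0    0  -2   1 ]
ρ2 -> ρ2 + 6·ρ1
  [ 1  0  3/2   1   1 ]
  [ 0  1    2   4   2 ]
  [ 0  0   -1   0  -2 ]
  [ 0  0    0  -2   1 ]
ρ3 -> -1·ρ3
  [ 1  0  3/2   1  1 ]
  [ 0  1    2   4  2 ]
  [ 0  0    1   0  2 ]
  [ 0  0    0  -2  1 ]
ρ4 -> -1/2·ρ4
  [ 1  0  3/2  1     1 ]
  [ 0  1    2  4     2 ]
  [ 0  0    1  0     2 ]
  [ 0  0    0  1  -1/2 ]
ρ2 -> ρ2 − 4·ρ4
  [ 1  0  3/2  1     1 ]
  [ 0  1    2  0     4 ]
  [ 0  0    1  0     2 ]
  [ 0  0    0  1  -1/2 ]
ρ1 -> ρ1 − ρ4
  [ 1  0  3/2  0   3/2 ]
  [ 0  1    2  0     4 ]
  [ 0  0    1  0     2 ]
  [ 0  0    0  1  -1/2 ]
ρ2 -> ρ2 − 2·ρ3
  [ 1  0  3/2  0   3/2 ]
  [ 0  1    0  0     0 ]
  [ 0  0    1  0     2 ]
  [ 0  0    0  1  -1/2 ]
ρ1 -> ρ1 − 3/2·ρ3
  [ 1  0  0  0  -3/2 ]
  [ 0  1  0  0     0 ]
  [ 0  0  1  0     2 ]
  [ 0  0  0  1  -1/2 ]

[[1, 0, 0, 0, -3/2], [0, 1, 0, 0, 0], [0, 0, 1, 0, 2], [0, 0, 0, 1, -1/2]]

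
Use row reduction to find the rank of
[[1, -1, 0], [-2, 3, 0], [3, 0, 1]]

r2 → r2 + 2·r1
  [ 1  -1  0 ]
  [ 0   1  0 ]
  [ 3   0  1 ]
r3 → r3 − 3·r1
  [ 1  -1  0 ]
  [ 0   1  0 ]
  [ 0   3  1 ]
r3 → r3 − 3·r2
  [ 1  -1  0 ]
  [ 0   1  0 ]
  [ 0   0  1 ]
r1 → r1 + r2
  [ 1  0  0 ]
  [ 0  1  0 ]
  [ 0  0  1 ]
The reduced form has 3 nonzero rows.

rank = 3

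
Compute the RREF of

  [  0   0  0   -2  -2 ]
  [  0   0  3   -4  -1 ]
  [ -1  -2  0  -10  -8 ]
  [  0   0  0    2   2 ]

[[1, 2, 0, 0, -2], [0, 0, 1, 0, 1], [0, 0, 0, 1, 1], [0, 0, 0, 0, 0]]

Swap ρ1 and ρ3.
  [ -1  -2  0  -10  -8 ]
  [  0   0  3   -4  -1 ]
  [  0   0  0   -2  -2 ]
  [  0   0  0    2   2 ]
Multiply ρ1 by -1.
  [ 1  2  0  10   8 ]
  [ 0  0  3  -4  -1 ]
  [ 0  0  0  -2  -2 ]
  [ 0  0  0   2   2 ]
Multiply ρ2 by 1/3.
  [ 1  2  0    10     8 ]
  [ 0  0  1  -4/3  -1/3 ]
  [ 0  0  0    -2    -2 ]
  [ 0  0  0     2     2 ]
Multiply ρ3 by -1/2.
  [ 1  2  0    10     8 ]
  [ 0  0  1  -4/3  -1/3 ]
  [ 0  0  0     1     1 ]
  [ 0  0  0     2     2 ]
Subtract 2 times ρ3 from ρ4.
  [ 1  2  0    10     8 ]
  [ 0  0  1  -4/3  -1/3 ]
  [ 0  0  0     1     1 ]
  [ 0  0  0     0     0 ]
Add 4/3 times ρ3 to ρ2.
  [ 1  2  0  10  8 ]
  [ 0  0  1   0  1 ]
  [ 0  0  0   1  1 ]
  [ 0  0  0   0  0 ]
Subtract 10 times ρ3 from ρ1.
  [ 1  2  0  0  -2 ]
  [ 0  0  1  0   1 ]
  [ 0  0  0  1   1 ]
  [ 0  0  0  0   0 ]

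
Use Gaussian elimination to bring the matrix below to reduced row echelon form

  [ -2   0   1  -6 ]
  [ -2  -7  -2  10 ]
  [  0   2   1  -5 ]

[[1, 0, 0, 3/2], [0, 1, 0, -1], [0, 0, 1, -3]]

R1 ← -1/2·R1
  [  1   0  -1/2   3 ]
  [ -2  -7    -2  10 ]
  [  0   2     1  -5 ]
R2 ← R2 + 2·R1
  [ 1   0  -1/2   3 ]
  [ 0  -7    -3  16 ]
  [ 0   2     1  -5 ]
R2 ← -1/7·R2
  [ 1  0  -1/2      3 ]
  [ 0  1   3/7  -16/7 ]
  [ 0  2     1     -5 ]
R3 ← R3 − 2·R2
  [ 1  0  -1/2      3 ]
  [ 0  1   3/7  -16/7 ]
  [ 0  0   1/7   -3/7 ]
R3 ← 7·R3
  [ 1  0  -1/2      3 ]
  [ 0  1   3/7  -16/7 ]
  [ 0  0     1     -3 ]
R2 ← R2 − 3/7·R3
  [ 1  0  -1/2   3 ]
  [ 0  1     0  -1 ]
  [ 0  0     1  -3 ]
R1 ← R1 + 1/2·R3
  [ 1  0  0  3/2 ]
  [ 0  1  0   -1 ]
  [ 0  0  1   -3 ]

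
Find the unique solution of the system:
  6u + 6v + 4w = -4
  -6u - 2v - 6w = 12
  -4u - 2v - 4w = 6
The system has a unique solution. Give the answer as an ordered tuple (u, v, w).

(-5, 3, 2)

Form the augmented matrix and row-reduce:
  [  6   6   4  |  -4 ]
  [ -6  -2  -6  |  12 ]
  [ -4  -2  -4  |   6 ]
ρ1 ← 1/6·ρ1
  [  1   1  2/3  |  -2/3 ]
  [ -6  -2   -6  |    12 ]
  [ -4  -2   -4  |     6 ]
ρ2 ← ρ2 + 6·ρ1
  [  1   1  2/3  |  -2/3 ]
  [  0   4   -2  |     8 ]
  [ -4  -2   -4  |     6 ]
ρ3 ← ρ3 + 4·ρ1
  [ 1  1   2/3  |  -2/3 ]
  [ 0  4    -2  |     8 ]
  [ 0  2  -4/3  |  10/3 ]
ρ2 ← 1/4·ρ2
  [ 1  1   2/3  |  -2/3 ]
  [ 0  1  -1/2  |     2 ]
  [ 0  2  -4/3  |  10/3 ]
ρ3 ← ρ3 − 2·ρ2
  [ 1  1   2/3  |  -2/3 ]
  [ 0  1  -1/2  |     2 ]
  [ 0  0  -1/3  |  -2/3 ]
ρ3 ← -3·ρ3
  [ 1  1   2/3  |  -2/3 ]
  [ 0  1  -1/2  |     2 ]
  [ 0  0     1  |     2 ]
ρ2 ← ρ2 + 1/2·ρ3
  [ 1  1  2/3  |  -2/3 ]
  [ 0  1    0  |     3 ]
  [ 0  0    1  |     2 ]
ρ1 ← ρ1 − 2/3·ρ3
  [ 1  1  0  |  -2 ]
  [ 0  1  0  |   3 ]
  [ 0  0  1  |   2 ]
ρ1 ← ρ1 − ρ2
  [ 1  0  0  |  -5 ]
  [ 0  1  0  |   3 ]
  [ 0  0  1  |   2 ]
Reading off the last column: u = -5, v = 3, w = 2.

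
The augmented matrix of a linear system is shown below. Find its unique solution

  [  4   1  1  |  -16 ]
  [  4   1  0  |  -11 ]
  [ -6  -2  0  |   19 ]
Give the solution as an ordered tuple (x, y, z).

ρ1 → 1/4·ρ1
  [  1  1/4  1/4  |   -4 ]
  [  4    1    0  |  -11 ]
  [ -6   -2    0  |   19 ]
ρ2 → ρ2 − 4·ρ1
  [  1  1/4  1/4  |  -4 ]
  [  0    0   -1  |   5 ]
  [ -6   -2    0  |  19 ]
ρ3 → ρ3 + 6·ρ1
  [ 1   1/4  1/4  |  -4 ]
  [ 0     0   -1  |   5 ]
  [ 0  -1/2  3/2  |  -5 ]
ρ2 <-> ρ3
  [ 1   1/4  1/4  |  -4 ]
  [ 0  -1/2  3/2  |  -5 ]
  [ 0     0   -1  |   5 ]
ρ2 → -2·ρ2
  [ 1  1/4  1/4  |  -4 ]
  [ 0    1   -3  |  10 ]
  [ 0    0   -1  |   5 ]
ρ3 → -1·ρ3
  [ 1  1/4  1/4  |  -4 ]
  [ 0    1   -3  |  10 ]
  [ 0    0    1  |  -5 ]
ρ2 → ρ2 + 3·ρ3
  [ 1  1/4  1/4  |  -4 ]
  [ 0    1    0  |  -5 ]
  [ 0    0    1  |  -5 ]
ρ1 → ρ1 − 1/4·ρ3
  [ 1  1/4  0  |  -11/4 ]
  [ 0    1  0  |     -5 ]
  [ 0    0  1  |     -5 ]
ρ1 → ρ1 − 1/4·ρ2
  [ 1  0  0  |  -3/2 ]
  [ 0  1  0  |    -5 ]
  [ 0  0  1  |    -5 ]
Reading off the last column: x = -3/2, y = -5, z = -5.

(-3/2, -5, -5)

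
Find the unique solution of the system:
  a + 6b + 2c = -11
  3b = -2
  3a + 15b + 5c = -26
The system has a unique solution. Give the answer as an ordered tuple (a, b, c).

(3, -2/3, -5)

Form the augmented matrix and row-reduce:
  [ 1   6  2  |  -11 ]
  [ 0   3  0  |   -2 ]
  [ 3  15  5  |  -26 ]
R3 := R3 − 3·R1
R2 := 1/3·R2
R3 := R3 + 3·R2
R3 := -1·R3
R1 := R1 − 2·R3
R1 := R1 − 6·R2
Reading off the last column: a = 3, b = -2/3, c = -5.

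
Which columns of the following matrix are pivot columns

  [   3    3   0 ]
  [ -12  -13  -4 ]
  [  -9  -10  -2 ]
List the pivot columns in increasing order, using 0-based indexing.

ρ1 → 1/3·ρ1
  [   1    1   0 ]
  [ -12  -13  -4 ]
  [  -9  -10  -2 ]
ρ2 → ρ2 + 12·ρ1
  [  1    1   0 ]
  [  0   -1  -4 ]
  [ -9  -10  -2 ]
ρ3 → ρ3 + 9·ρ1
  [ 1   1   0 ]
  [ 0  -1  -4 ]
  [ 0  -1  -2 ]
ρ2 → -1·ρ2
  [ 1   1   0 ]
  [ 0   1   4 ]
  [ 0  -1  -2 ]
ρ3 → ρ3 + ρ2
  [ 1  1  0 ]
  [ 0  1  4 ]
  [ 0  0  2 ]
ρ3 → 1/2·ρ3
  [ 1  1  0 ]
  [ 0  1  4 ]
  [ 0  0  1 ]
ρ2 → ρ2 − 4·ρ3
  [ 1  1  0 ]
  [ 0  1  0 ]
  [ 0  0  1 ]
ρ1 → ρ1 − ρ2
  [ 1  0  0 ]
  [ 0  1  0 ]
  [ 0  0  1 ]
Pivot columns are the columns containing a leading 1.

0, 1, 2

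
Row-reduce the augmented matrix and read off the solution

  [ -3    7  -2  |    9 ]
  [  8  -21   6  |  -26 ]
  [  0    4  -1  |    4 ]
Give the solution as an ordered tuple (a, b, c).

R1 → -1/3·R1
  [ 1  -7/3  2/3  |   -3 ]
  [ 8   -21    6  |  -26 ]
  [ 0     4   -1  |    4 ]
R2 → R2 − 8·R1
  [ 1  -7/3  2/3  |  -3 ]
  [ 0  -7/3  2/3  |  -2 ]
  [ 0     4   -1  |   4 ]
R2 → -3/7·R2
  [ 1  -7/3   2/3  |   -3 ]
  [ 0     1  -2/7  |  6/7 ]
  [ 0     4    -1  |    4 ]
R3 → R3 − 4·R2
  [ 1  -7/3   2/3  |   -3 ]
  [ 0     1  -2/7  |  6/7 ]
  [ 0     0   1/7  |  4/7 ]
R3 → 7·R3
  [ 1  -7/3   2/3  |   -3 ]
  [ 0     1  -2/7  |  6/7 ]
  [ 0     0     1  |    4 ]
R2 → R2 + 2/7·R3
  [ 1  -7/3  2/3  |  -3 ]
  [ 0     1    0  |   2 ]
  [ 0     0    1  |   4 ]
R1 → R1 − 2/3·R3
  [ 1  -7/3  0  |  -17/3 ]
  [ 0     1  0  |      2 ]
  [ 0     0  1  |      4 ]
R1 → R1 + 7/3·R2
  [ 1  0  0  |  -1 ]
  [ 0  1  0  |   2 ]
  [ 0  0  1  |   4 ]
Reading off the last column: a = -1, b = 2, c = 4.

(-1, 2, 4)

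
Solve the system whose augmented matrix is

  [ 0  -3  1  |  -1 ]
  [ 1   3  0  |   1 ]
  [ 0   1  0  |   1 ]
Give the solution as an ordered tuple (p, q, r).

ρ1 <-> ρ2
  [ 1   3  0  |   1 ]
  [ 0  -3  1  |  -1 ]
  [ 0   1  0  |   1 ]
ρ2 → -1/3·ρ2
  [ 1  3     0  |    1 ]
  [ 0  1  -1/3  |  1/3 ]
  [ 0  1     0  |    1 ]
ρ3 → ρ3 − ρ2
  [ 1  3     0  |    1 ]
  [ 0  1  -1/3  |  1/3 ]
  [ 0  0   1/3  |  2/3 ]
ρ3 → 3·ρ3
  [ 1  3     0  |    1 ]
  [ 0  1  -1/3  |  1/3 ]
  [ 0  0     1  |    2 ]
ρ2 → ρ2 + 1/3·ρ3
  [ 1  3  0  |  1 ]
  [ 0  1  0  |  1 ]
  [ 0  0  1  |  2 ]
ρ1 → ρ1 − 3·ρ2
  [ 1  0  0  |  -2 ]
  [ 0  1  0  |   1 ]
  [ 0  0  1  |   2 ]
Reading off the last column: p = -2, q = 1, r = 2.

(-2, 1, 2)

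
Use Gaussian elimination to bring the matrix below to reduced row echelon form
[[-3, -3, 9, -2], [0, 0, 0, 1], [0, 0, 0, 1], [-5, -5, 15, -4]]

[[1, 1, -3, 0], [0, 0, 0, 1], [0, 0, 0, 0], [0, 0, 0, 0]]

Multiply R1 by -1/3.
  [  1   1  -3  2/3 ]
  [  0   0   0    1 ]
  [  0   0   0    1 ]
  [ -5  -5  15   -4 ]
Add 5 times R1 to R4.
  [ 1  1  -3   2/3 ]
  [ 0  0   0     1 ]
  [ 0  0   0     1 ]
  [ 0  0   0  -2/3 ]
Subtract R2 from R3.
  [ 1  1  -3   2/3 ]
  [ 0  0   0     1 ]
  [ 0  0   0     0 ]
  [ 0  0   0  -2/3 ]
Add 2/3 times R2 to R4.
  [ 1  1  -3  2/3 ]
  [ 0  0   0    1 ]
  [ 0  0   0    0 ]
  [ 0  0   0    0 ]
Subtract 2/3 times R2 from R1.
  [ 1  1  -3  0 ]
  [ 0  0   0  1 ]
  [ 0  0   0  0 ]
  [ 0  0   0  0 ]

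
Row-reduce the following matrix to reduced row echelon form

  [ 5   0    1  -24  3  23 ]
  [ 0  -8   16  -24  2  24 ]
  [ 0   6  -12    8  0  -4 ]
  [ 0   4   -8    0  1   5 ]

[[1, 0, 1/5, 0, 0, -2], [0, 1, -2, 0, 0, 1], [0, 0, 0, 1, 0, -5/4], [0, 0, 0, 0, 1, 1]]

Multiply R1 by 1/5.
  [ 1   0  1/5  -24/5  3/5  23/5 ]
  [ 0  -8   16    -24    2    24 ]
  [ 0   6  -12      8    0    -4 ]
  [ 0   4   -8      0    1     5 ]
Multiply R2 by -1/8.
  [ 1  0  1/5  -24/5   3/5  23/5 ]
  [ 0  1   -2      3  -1/4    -3 ]
  [ 0  6  -12      8     0    -4 ]
  [ 0  4   -8      0     1     5 ]
Subtract 6 times R2 from R3.
  [ 1  0  1/5  -24/5   3/5  23/5 ]
  [ 0  1   -2      3  -1/4    -3 ]
  [ 0  0    0    -10   3/2    14 ]
  [ 0  4   -8      0     1     5 ]
Subtract 4 times R2 from R4.
  [ 1  0  1/5  -24/5   3/5  23/5 ]
  [ 0  1   -2      3  -1/4    -3 ]
  [ 0  0    0    -10   3/2    14 ]
  [ 0  0    0    -12     2    17 ]
Multiply R3 by -1/10.
  [ 1  0  1/5  -24/5    3/5  23/5 ]
  [ 0  1   -2      3   -1/4    -3 ]
  [ 0  0    0      1  -3/20  -7/5 ]
  [ 0  0    0    -12      2    17 ]
Add 12 times R3 to R4.
  [ 1  0  1/5  -24/5    3/5  23/5 ]
  [ 0  1   -2      3   -1/4    -3 ]
  [ 0  0    0      1  -3/20  -7/5 ]
  [ 0  0    0      0    1/5   1/5 ]
Multiply R4 by 5.
  [ 1  0  1/5  -24/5    3/5  23/5 ]
  [ 0  1   -2      3   -1/4    -3 ]
  [ 0  0    0      1  -3/20  -7/5 ]
  [ 0  0    0      0      1     1 ]
Add 3/20 times R4 to R3.
  [ 1  0  1/5  -24/5   3/5  23/5 ]
  [ 0  1   -2      3  -1/4    -3 ]
  [ 0  0    0      1     0  -5/4 ]
  [ 0  0    0      0     1     1 ]
Add 1/4 times R4 to R2.
  [ 1  0  1/5  -24/5  3/5   23/5 ]
  [ 0  1   -2      3    0  -11/4 ]
  [ 0  0    0      1    0   -5/4 ]
  [ 0  0    0      0    1      1 ]
Subtract 3/5 times R4 from R1.
  [ 1  0  1/5  -24/5  0      4 ]
  [ 0  1   -2      3  0  -11/4 ]
  [ 0  0    0      1  0   -5/4 ]
  [ 0  0    0      0  1      1 ]
Subtract 3 times R3 from R2.
  [ 1  0  1/5  -24/5  0     4 ]
  [ 0  1   -2      0  0     1 ]
  [ 0  0    0      1  0  -5/4 ]
  [ 0  0    0      0  1     1 ]
Add 24/5 times R3 to R1.
  [ 1  0  1/5  0  0    -2 ]
  [ 0  1   -2  0  0     1 ]
  [ 0  0    0  1  0  -5/4 ]
  [ 0  0    0  0  1     1 ]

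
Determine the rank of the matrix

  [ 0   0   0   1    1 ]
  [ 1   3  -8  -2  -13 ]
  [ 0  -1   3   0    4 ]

rank = 3

R1 <=> R2
  [ 1   3  -8  -2  -13 ]
  [ 0   0   0   1    1 ]
  [ 0  -1   3   0    4 ]
R2 <=> R3
  [ 1   3  -8  -2  -13 ]
  [ 0  -1   3   0    4 ]
  [ 0   0   0   1    1 ]
R2 := -1·R2
  [ 1  3  -8  -2  -13 ]
  [ 0  1  -3   0   -4 ]
  [ 0  0   0   1    1 ]
R1 := R1 + 2·R3
  [ 1  3  -8  0  -11 ]
  [ 0  1  -3  0   -4 ]
  [ 0  0   0  1    1 ]
R1 := R1 − 3·R2
  [ 1  0   1  0   1 ]
  [ 0  1  -3  0  -4 ]
  [ 0  0   0  1   1 ]
The reduced form has 3 nonzero rows.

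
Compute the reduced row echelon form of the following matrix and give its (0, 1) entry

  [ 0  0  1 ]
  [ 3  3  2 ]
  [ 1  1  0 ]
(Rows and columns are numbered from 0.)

ρ1 ↔ ρ2
  [ 3  3  2 ]
  [ 0  0  1 ]
  [ 1  1  0 ]
ρ1 ← 1/3·ρ1
  [ 1  1  2/3 ]
  [ 0  0    1 ]
  [ 1  1    0 ]
ρ3 ← ρ3 − ρ1
  [ 1  1   2/3 ]
  [ 0  0     1 ]
  [ 0  0  -2/3 ]
ρ3 ← ρ3 + 2/3·ρ2
  [ 1  1  2/3 ]
  [ 0  0    1 ]
  [ 0  0    0 ]
ρ1 ← ρ1 − 2/3·ρ2
  [ 1  1  0 ]
  [ 0  0  1 ]
  [ 0  0  0 ]

1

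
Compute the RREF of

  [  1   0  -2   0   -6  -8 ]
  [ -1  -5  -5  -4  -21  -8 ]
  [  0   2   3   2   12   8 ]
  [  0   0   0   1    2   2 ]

[[1, 0, 0, 0, -2, 0], [0, 1, 0, 0, 1, -4], [0, 0, 1, 0, 2, 4], [0, 0, 0, 1, 2, 2]]

Add R1 to R2.
  [ 1   0  -2   0   -6   -8 ]
  [ 0  -5  -7  -4  -27  -16 ]
  [ 0   2   3   2   12    8 ]
  [ 0   0   0   1    2    2 ]
Multiply R2 by -1/5.
  [ 1  0   -2    0    -6    -8 ]
  [ 0  1  7/5  4/5  27/5  16/5 ]
  [ 0  2    3    2    12     8 ]
  [ 0  0    0    1     2     2 ]
Subtract 2 times R2 from R3.
  [ 1  0   -2    0    -6    -8 ]
  [ 0  1  7/5  4/5  27/5  16/5 ]
  [ 0  0  1/5  2/5   6/5   8/5 ]
  [ 0  0    0    1     2     2 ]
Multiply R3 by 5.
  [ 1  0   -2    0    -6    -8 ]
  [ 0  1  7/5  4/5  27/5  16/5 ]
  [ 0  0    1    2     6     8 ]
  [ 0  0    0    1     2     2 ]
Subtract 2 times R4 from R3.
  [ 1  0   -2    0    -6    -8 ]
  [ 0  1  7/5  4/5  27/5  16/5 ]
  [ 0  0    1    0     2     4 ]
  [ 0  0    0    1     2     2 ]
Subtract 4/5 times R4 from R2.
  [ 1  0   -2  0    -6   -8 ]
  [ 0  1  7/5  0  19/5  8/5 ]
  [ 0  0    1  0     2    4 ]
  [ 0  0    0  1     2    2 ]
Subtract 7/5 times R3 from R2.
  [ 1  0  -2  0  -6  -8 ]
  [ 0  1   0  0   1  -4 ]
  [ 0  0   1  0   2   4 ]
  [ 0  0   0  1   2   2 ]
Add 2 times R3 to R1.
  [ 1  0  0  0  -2   0 ]
  [ 0  1  0  0   1  -4 ]
  [ 0  0  1  0   2   4 ]
  [ 0  0  0  1   2   2 ]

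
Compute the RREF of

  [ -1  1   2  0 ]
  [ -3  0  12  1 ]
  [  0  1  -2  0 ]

[[1, 0, -4, 0], [0, 1, -2, 0], [0, 0, 0, 1]]

r1 → -1·r1
  [  1  -1  -2  0 ]
  [ -3   0  12  1 ]
  [  0   1  -2  0 ]
r2 → r2 + 3·r1
  [ 1  -1  -2  0 ]
  [ 0  -3   6  1 ]
  [ 0   1  -2  0 ]
r2 → -1/3·r2
  [ 1  -1  -2     0 ]
  [ 0   1  -2  -1/3 ]
  [ 0   1  -2     0 ]
r3 → r3 − r2
  [ 1  -1  -2     0 ]
  [ 0   1  -2  -1/3 ]
  [ 0   0   0   1/3 ]
r3 → 3·r3
  [ 1  -1  -2     0 ]
  [ 0   1  -2  -1/3 ]
  [ 0   0   0     1 ]
r2 → r2 + 1/3·r3
  [ 1  -1  -2  0 ]
  [ 0   1  -2  0 ]
  [ 0   0   0  1 ]
r1 → r1 + r2
  [ 1  0  -4  0 ]
  [ 0  1  -2  0 ]
  [ 0  0   0  1 ]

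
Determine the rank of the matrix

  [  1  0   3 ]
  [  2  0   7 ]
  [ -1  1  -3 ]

rank = 3

ρ2 -> ρ2 − 2·ρ1
  [  1  0   3 ]
  [  0  0   1 ]
  [ -1  1  -3 ]
ρ3 -> ρ3 + ρ1
  [ 1  0  3 ]
  [ 0  0  1 ]
  [ 0  1  0 ]
ρ2 <=> ρ3
  [ 1  0  3 ]
  [ 0  1  0 ]
  [ 0  0  1 ]
ρ1 -> ρ1 − 3·ρ3
  [ 1  0  0 ]
  [ 0  1  0 ]
  [ 0  0  1 ]
The reduced form has 3 nonzero rows.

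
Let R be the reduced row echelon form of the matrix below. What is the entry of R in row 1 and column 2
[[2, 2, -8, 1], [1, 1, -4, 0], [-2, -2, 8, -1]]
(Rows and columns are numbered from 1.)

R1 := 1/2·R1
  [  1   1  -4  1/2 ]
  [  1   1  -4    0 ]
  [ -2  -2   8   -1 ]
R2 := R2 − R1
  [  1   1  -4   1/2 ]
  [  0   0   0  -1/2 ]
  [ -2  -2   8    -1 ]
R3 := R3 + 2·R1
  [ 1  1  -4   1/2 ]
  [ 0  0   0  -1/2 ]
  [ 0  0   0     0 ]
R2 := -2·R2
  [ 1  1  -4  1/2 ]
  [ 0  0   0    1 ]
  [ 0  0   0    0 ]
R1 := R1 − 1/2·R2
  [ 1  1  -4  0 ]
  [ 0  0   0  1 ]
  [ 0  0   0  0 ]

1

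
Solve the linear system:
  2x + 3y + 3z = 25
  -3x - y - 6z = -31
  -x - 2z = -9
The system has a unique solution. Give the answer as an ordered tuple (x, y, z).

(-1, 4, 5)

Form the augmented matrix and row-reduce:
  [  2   3   3  |   25 ]
  [ -3  -1  -6  |  -31 ]
  [ -1   0  -2  |   -9 ]
R1 := 1/2·R1
R2 := R2 + 3·R1
R3 := R3 + R1
R2 := 2/7·R2
R3 := R3 − 3/2·R2
R3 := 7·R3
R2 := R2 + 3/7·R3
R1 := R1 − 3/2·R3
R1 := R1 − 3/2·R2
Reading off the last column: x = -1, y = 4, z = 5.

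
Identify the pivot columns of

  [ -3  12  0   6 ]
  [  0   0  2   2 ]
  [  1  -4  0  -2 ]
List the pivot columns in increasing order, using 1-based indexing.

1, 3

Multiply ρ1 by -1/3.
  [ 1  -4  0  -2 ]
  [ 0   0  2   2 ]
  [ 1  -4  0  -2 ]
Subtract ρ1 from ρ3.
  [ 1  -4  0  -2 ]
  [ 0   0  2   2 ]
  [ 0   0  0   0 ]
Multiply ρ2 by 1/2.
  [ 1  -4  0  -2 ]
  [ 0   0  1   1 ]
  [ 0   0  0   0 ]
Pivot columns are the columns containing a leading 1.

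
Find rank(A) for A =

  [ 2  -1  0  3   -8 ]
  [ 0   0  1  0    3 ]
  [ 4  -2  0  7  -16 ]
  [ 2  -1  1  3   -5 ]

rank = 3

R1 -> 1/2·R1
R3 -> R3 − 4·R1
R4 -> R4 − 2·R1
R4 -> R4 − R2
R1 -> R1 − 3/2·R3
The reduced form has 3 nonzero rows.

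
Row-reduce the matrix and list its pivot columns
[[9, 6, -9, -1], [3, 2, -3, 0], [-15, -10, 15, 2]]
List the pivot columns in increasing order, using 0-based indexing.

R1 -> 1/9·R1
  [   1  2/3  -1  -1/9 ]
  [   3    2  -3     0 ]
  [ -15  -10  15     2 ]
R2 -> R2 − 3·R1
  [   1  2/3  -1  -1/9 ]
  [   0    0   0   1/3 ]
  [ -15  -10  15     2 ]
R3 -> R3 + 15·R1
  [ 1  2/3  -1  -1/9 ]
  [ 0    0   0   1/3 ]
  [ 0    0   0   1/3 ]
R2 -> 3·R2
  [ 1  2/3  -1  -1/9 ]
  [ 0    0   0     1 ]
  [ 0    0   0   1/3 ]
R3 -> R3 − 1/3·R2
  [ 1  2/3  -1  -1/9 ]
  [ 0    0   0     1 ]
  [ 0    0   0     0 ]
R1 -> R1 + 1/9·R2
  [ 1  2/3  -1  0 ]
  [ 0    0   0  1 ]
  [ 0    0   0  0 ]
Pivot columns are the columns containing a leading 1.

0, 3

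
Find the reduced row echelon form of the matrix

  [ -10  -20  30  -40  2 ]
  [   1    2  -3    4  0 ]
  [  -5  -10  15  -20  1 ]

[[1, 2, -3, 4, 0], [0, 0, 0, 0, 1], [0, 0, 0, 0, 0]]

R1 → -1/10·R1
  [  1    2  -3    4  -1/5 ]
  [  1    2  -3    4     0 ]
  [ -5  -10  15  -20     1 ]
R2 → R2 − R1
  [  1    2  -3    4  -1/5 ]
  [  0    0   0    0   1/5 ]
  [ -5  -10  15  -20     1 ]
R3 → R3 + 5·R1
  [ 1  2  -3  4  -1/5 ]
  [ 0  0   0  0   1/5 ]
  [ 0  0   0  0     0 ]
R2 → 5·R2
  [ 1  2  -3  4  -1/5 ]
  [ 0  0   0  0     1 ]
  [ 0  0   0  0     0 ]
R1 → R1 + 1/5·R2
  [ 1  2  -3  4  0 ]
  [ 0  0   0  0  1 ]
  [ 0  0   0  0  0 ]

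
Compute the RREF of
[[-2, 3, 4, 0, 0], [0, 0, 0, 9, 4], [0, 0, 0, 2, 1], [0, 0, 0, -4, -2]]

Multiply ρ1 by -1/2.
Multiply ρ2 by 1/9.
Subtract 2 times ρ2 from ρ3.
Add 4 times ρ2 to ρ4.
Multiply ρ3 by 9.
Add 2/9 times ρ3 to ρ4.
Subtract 4/9 times ρ3 from ρ2.

[[1, -3/2, -2, 0, 0], [0, 0, 0, 1, 0], [0, 0, 0, 0, 1], [0, 0, 0, 0, 0]]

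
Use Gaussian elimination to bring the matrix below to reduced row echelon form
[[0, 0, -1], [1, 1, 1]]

r1 ↔ r2
  [ 1  1   1 ]
  [ 0  0  -1 ]
r2 -> -1·r2
  [ 1  1  1 ]
  [ 0  0  1 ]
r1 -> r1 − r2
  [ 1  1  0 ]
  [ 0  0  1 ]

[[1, 1, 0], [0, 0, 1]]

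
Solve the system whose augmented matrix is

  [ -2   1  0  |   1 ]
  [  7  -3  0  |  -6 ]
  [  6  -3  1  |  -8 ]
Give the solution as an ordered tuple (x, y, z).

R1 → -1/2·R1
  [ 1  -1/2  0  |  -1/2 ]
  [ 7    -3  0  |    -6 ]
  [ 6    -3  1  |    -8 ]
R2 → R2 − 7·R1
  [ 1  -1/2  0  |  -1/2 ]
  [ 0   1/2  0  |  -5/2 ]
  [ 6    -3  1  |    -8 ]
R3 → R3 − 6·R1
  [ 1  -1/2  0  |  -1/2 ]
  [ 0   1/2  0  |  -5/2 ]
  [ 0     0  1  |    -5 ]
R2 → 2·R2
  [ 1  -1/2  0  |  -1/2 ]
  [ 0     1  0  |    -5 ]
  [ 0     0  1  |    -5 ]
R1 → R1 + 1/2·R2
  [ 1  0  0  |  -3 ]
  [ 0  1  0  |  -5 ]
  [ 0  0  1  |  -5 ]
Reading off the last column: x = -3, y = -5, z = -5.

(-3, -5, -5)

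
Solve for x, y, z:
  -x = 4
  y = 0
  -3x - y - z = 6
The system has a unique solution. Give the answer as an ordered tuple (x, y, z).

Form the augmented matrix and row-reduce:
  [ -1   0   0  |  4 ]
  [  0   1   0  |  0 ]
  [ -3  -1  -1  |  6 ]
r1 ← -1·r1
r3 ← r3 + 3·r1
r3 ← r3 + r2
r3 ← -1·r3
Reading off the last column: x = -4, y = 0, z = 6.

(-4, 0, 6)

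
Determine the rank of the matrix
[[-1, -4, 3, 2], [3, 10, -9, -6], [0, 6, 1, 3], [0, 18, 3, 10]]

R1 := -1·R1
  [ 1   4  -3  -2 ]
  [ 3  10  -9  -6 ]
  [ 0   6   1   3 ]
  [ 0  18   3  10 ]
R2 := R2 − 3·R1
  [ 1   4  -3  -2 ]
  [ 0  -2   0   0 ]
  [ 0   6   1   3 ]
  [ 0  18   3  10 ]
R2 := -1/2·R2
  [ 1   4  -3  -2 ]
  [ 0   1   0   0 ]
  [ 0   6   1   3 ]
  [ 0  18   3  10 ]
R3 := R3 − 6·R2
  [ 1   4  -3  -2 ]
  [ 0   1   0   0 ]
  [ 0   0   1   3 ]
  [ 0  18   3  10 ]
R4 := R4 − 18·R2
  [ 1  4  -3  -2 ]
  [ 0  1   0   0 ]
  [ 0  0   1   3 ]
  [ 0  0   3  10 ]
R4 := R4 − 3·R3
  [ 1  4  -3  -2 ]
  [ 0  1   0   0 ]
  [ 0  0   1   3 ]
  [ 0  0   0   1 ]
R3 := R3 − 3·R4
  [ 1  4  -3  -2 ]
  [ 0  1   0   0 ]
  [ 0  0   1   0 ]
  [ 0  0   0   1 ]
R1 := R1 + 2·R4
  [ 1  4  -3  0 ]
  [ 0  1   0  0 ]
  [ 0  0   1  0 ]
  [ 0  0   0  1 ]
R1 := R1 + 3·R3
  [ 1  4  0  0 ]
  [ 0  1  0  0 ]
  [ 0  0  1  0 ]
  [ 0  0  0  1 ]
R1 := R1 − 4·R2
  [ 1  0  0  0 ]
  [ 0  1  0  0 ]
  [ 0  0  1  0 ]
  [ 0  0  0  1 ]
The reduced form has 4 nonzero rows.

rank = 4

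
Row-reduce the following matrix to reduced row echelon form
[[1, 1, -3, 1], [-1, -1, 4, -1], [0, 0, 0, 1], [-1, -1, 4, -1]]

[[1, 1, 0, 0], [0, 0, 1, 0], [0, 0, 0, 1], [0, 0, 0, 0]]

ρ2 := ρ2 + ρ1
  [  1   1  -3   1 ]
  [  0   0   1   0 ]
  [  0   0   0   1 ]
  [ -1  -1   4  -1 ]
ρ4 := ρ4 + ρ1
  [ 1  1  -3  1 ]
  [ 0  0   1  0 ]
  [ 0  0   0  1 ]
  [ 0  0   1  0 ]
ρ4 := ρ4 − ρ2
  [ 1  1  -3  1 ]
  [ 0  0   1  0 ]
  [ 0  0   0  1 ]
  [ 0  0   0  0 ]
ρ1 := ρ1 − ρ3
  [ 1  1  -3  0 ]
  [ 0  0   1  0 ]
  [ 0  0   0  1 ]
  [ 0  0   0  0 ]
ρ1 := ρ1 + 3·ρ2
  [ 1  1  0  0 ]
  [ 0  0  1  0 ]
  [ 0  0  0  1 ]
  [ 0  0  0  0 ]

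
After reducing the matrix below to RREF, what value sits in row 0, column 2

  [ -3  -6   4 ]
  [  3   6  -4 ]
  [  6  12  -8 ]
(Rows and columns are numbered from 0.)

ρ1 → -1/3·ρ1
  [ 1   2  -4/3 ]
  [ 3   6    -4 ]
  [ 6  12    -8 ]
ρ2 → ρ2 − 3·ρ1
  [ 1   2  -4/3 ]
  [ 0   0     0 ]
  [ 6  12    -8 ]
ρ3 → ρ3 − 6·ρ1
  [ 1  2  -4/3 ]
  [ 0  0     0 ]
  [ 0  0     0 ]

-4/3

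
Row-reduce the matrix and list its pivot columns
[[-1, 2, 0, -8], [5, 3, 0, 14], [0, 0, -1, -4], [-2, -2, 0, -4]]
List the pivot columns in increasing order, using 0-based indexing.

ρ1 -> -1·ρ1
  [  1  -2   0   8 ]
  [  5   3   0  14 ]
  [  0   0  -1  -4 ]
  [ -2  -2   0  -4 ]
ρ2 -> ρ2 − 5·ρ1
  [  1  -2   0    8 ]
  [  0  13   0  -26 ]
  [  0   0  -1   -4 ]
  [ -2  -2   0   -4 ]
ρ4 -> ρ4 + 2·ρ1
  [ 1  -2   0    8 ]
  [ 0  13   0  -26 ]
  [ 0   0  -1   -4 ]
  [ 0  -6   0   12 ]
ρ2 -> 1/13·ρ2
  [ 1  -2   0   8 ]
  [ 0   1   0  -2 ]
  [ 0   0  -1  -4 ]
  [ 0  -6   0  12 ]
ρ4 -> ρ4 + 6·ρ2
  [ 1  -2   0   8 ]
  [ 0   1   0  -2 ]
  [ 0   0  -1  -4 ]
  [ 0   0   0   0 ]
ρ3 -> -1·ρ3
  [ 1  -2  0   8 ]
  [ 0   1  0  -2 ]
  [ 0   0  1   4 ]
  [ 0   0  0   0 ]
ρ1 -> ρ1 + 2·ρ2
  [ 1  0  0   4 ]
  [ 0  1  0  -2 ]
  [ 0  0  1   4 ]
  [ 0  0  0   0 ]
Pivot columns are the columns containing a leading 1.

0, 1, 2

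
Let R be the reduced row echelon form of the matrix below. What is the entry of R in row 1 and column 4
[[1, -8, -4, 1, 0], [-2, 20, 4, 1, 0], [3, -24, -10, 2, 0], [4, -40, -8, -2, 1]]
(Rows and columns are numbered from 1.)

ρ2 -> ρ2 + 2·ρ1
  [ 1   -8   -4   1  0 ]
  [ 0    4   -4   3  0 ]
  [ 3  -24  -10   2  0 ]
  [ 4  -40   -8  -2  1 ]
ρ3 -> ρ3 − 3·ρ1
  [ 1   -8  -4   1  0 ]
  [ 0    4  -4   3  0 ]
  [ 0    0   2  -1  0 ]
  [ 4  -40  -8  -2  1 ]
ρ4 -> ρ4 − 4·ρ1
  [ 1  -8  -4   1  0 ]
  [ 0   4  -4   3  0 ]
  [ 0   0   2  -1  0 ]
  [ 0  -8   8  -6  1 ]
ρ2 -> 1/4·ρ2
  [ 1  -8  -4    1  0 ]
  [ 0   1  -1  3/4  0 ]
  [ 0   0   2   -1  0 ]
  [ 0  -8   8   -6  1 ]
ρ4 -> ρ4 + 8·ρ2
  [ 1  -8  -4    1  0 ]
  [ 0   1  -1  3/4  0 ]
  [ 0   0   2   -1  0 ]
  [ 0   0   0    0  1 ]
ρ3 -> 1/2·ρ3
  [ 1  -8  -4     1  0 ]
  [ 0   1  -1   3/4  0 ]
  [ 0   0   1  -1/2  0 ]
  [ 0   0   0     0  1 ]
ρ2 -> ρ2 + ρ3
  [ 1  -8  -4     1  0 ]
  [ 0   1   0   1/4  0 ]
  [ 0   0   1  -1/2  0 ]
  [ 0   0   0     0  1 ]
ρ1 -> ρ1 + 4·ρ3
  [ 1  -8  0    -1  0 ]
  [ 0   1  0   1/4  0 ]
  [ 0   0  1  -1/2  0 ]
  [ 0   0  0     0  1 ]
ρ1 -> ρ1 + 8·ρ2
  [ 1  0  0     1  0 ]
  [ 0  1  0   1/4  0 ]
  [ 0  0  1  -1/2  0 ]
  [ 0  0  0     0  1 ]

1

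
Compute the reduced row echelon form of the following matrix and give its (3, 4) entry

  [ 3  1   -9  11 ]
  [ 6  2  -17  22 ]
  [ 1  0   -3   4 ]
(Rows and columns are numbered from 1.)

0

ρ1 := 1/3·ρ1
  [ 1  1/3   -3  11/3 ]
  [ 6    2  -17    22 ]
  [ 1    0   -3     4 ]
ρ2 := ρ2 − 6·ρ1
  [ 1  1/3  -3  11/3 ]
  [ 0    0   1     0 ]
  [ 1    0  -3     4 ]
ρ3 := ρ3 − ρ1
  [ 1   1/3  -3  11/3 ]
  [ 0     0   1     0 ]
  [ 0  -1/3   0   1/3 ]
ρ2 <=> ρ3
  [ 1   1/3  -3  11/3 ]
  [ 0  -1/3   0   1/3 ]
  [ 0     0   1     0 ]
ρ2 := -3·ρ2
  [ 1  1/3  -3  11/3 ]
  [ 0    1   0    -1 ]
  [ 0    0   1     0 ]
ρ1 := ρ1 + 3·ρ3
  [ 1  1/3  0  11/3 ]
  [ 0    1  0    -1 ]
  [ 0    0  1     0 ]
ρ1 := ρ1 − 1/3·ρ2
  [ 1  0  0   4 ]
  [ 0  1  0  -1 ]
  [ 0  0  1   0 ]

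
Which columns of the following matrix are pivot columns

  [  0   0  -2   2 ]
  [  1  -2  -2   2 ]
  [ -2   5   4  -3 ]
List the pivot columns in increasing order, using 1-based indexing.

1, 2, 3

Swap ρ1 and ρ2.
  [  1  -2  -2   2 ]
  [  0   0  -2   2 ]
  [ -2   5   4  -3 ]
Add 2 times ρ1 to ρ3.
  [ 1  -2  -2  2 ]
  [ 0   0  -2  2 ]
  [ 0   1   0  1 ]
Swap ρ2 and ρ3.
  [ 1  -2  -2  2 ]
  [ 0   1   0  1 ]
  [ 0   0  -2  2 ]
Multiply ρ3 by -1/2.
  [ 1  -2  -2   2 ]
  [ 0   1   0   1 ]
  [ 0   0   1  -1 ]
Add 2 times ρ3 to ρ1.
  [ 1  -2  0   0 ]
  [ 0   1  0   1 ]
  [ 0   0  1  -1 ]
Add 2 times ρ2 to ρ1.
  [ 1  0  0   2 ]
  [ 0  1  0   1 ]
  [ 0  0  1  -1 ]
Pivot columns are the columns containing a leading 1.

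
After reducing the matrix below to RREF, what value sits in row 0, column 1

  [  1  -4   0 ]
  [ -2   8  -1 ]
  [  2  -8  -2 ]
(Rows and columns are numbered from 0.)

-4

r2 → r2 + 2·r1
  [ 1  -4   0 ]
  [ 0   0  -1 ]
  [ 2  -8  -2 ]
r3 → r3 − 2·r1
  [ 1  -4   0 ]
  [ 0   0  -1 ]
  [ 0   0  -2 ]
r2 → -1·r2
  [ 1  -4   0 ]
  [ 0   0   1 ]
  [ 0   0  -2 ]
r3 → r3 + 2·r2
  [ 1  -4  0 ]
  [ 0   0  1 ]
  [ 0   0  0 ]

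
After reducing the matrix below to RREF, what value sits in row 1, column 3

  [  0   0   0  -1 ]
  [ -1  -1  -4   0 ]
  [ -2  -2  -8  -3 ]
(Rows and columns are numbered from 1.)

r1 ↔ r2
  [ -1  -1  -4   0 ]
  [  0   0   0  -1 ]
  [ -2  -2  -8  -3 ]
r1 -> -1·r1
  [  1   1   4   0 ]
  [  0   0   0  -1 ]
  [ -2  -2  -8  -3 ]
r3 -> r3 + 2·r1
  [ 1  1  4   0 ]
  [ 0  0  0  -1 ]
  [ 0  0  0  -3 ]
r2 -> -1·r2
  [ 1  1  4   0 ]
  [ 0  0  0   1 ]
  [ 0  0  0  -3 ]
r3 -> r3 + 3·r2
  [ 1  1  4  0 ]
  [ 0  0  0  1 ]
  [ 0  0  0  0 ]

4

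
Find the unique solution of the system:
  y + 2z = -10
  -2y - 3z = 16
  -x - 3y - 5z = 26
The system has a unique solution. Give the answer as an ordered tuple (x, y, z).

(0, -2, -4)

Form the augmented matrix and row-reduce:
  [  0   1   2  |  -10 ]
  [  0  -2  -3  |   16 ]
  [ -1  -3  -5  |   26 ]
ρ1 <=> ρ3
ρ1 -> -1·ρ1
ρ2 -> -1/2·ρ2
ρ3 -> ρ3 − ρ2
ρ3 -> 2·ρ3
ρ2 -> ρ2 − 3/2·ρ3
ρ1 -> ρ1 − 5·ρ3
ρ1 -> ρ1 − 3·ρ2
Reading off the last column: x = 0, y = -2, z = -4.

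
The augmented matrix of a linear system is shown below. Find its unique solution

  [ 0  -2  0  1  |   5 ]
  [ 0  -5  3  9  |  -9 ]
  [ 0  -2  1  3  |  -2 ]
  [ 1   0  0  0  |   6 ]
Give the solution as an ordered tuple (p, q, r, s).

(6, -3, -5, -1)

ρ1 <=> ρ4
  [ 1   0  0  0  |   6 ]
  [ 0  -5  3  9  |  -9 ]
  [ 0  -2  1  3  |  -2 ]
  [ 0  -2  0  1  |   5 ]
ρ2 → -1/5·ρ2
  [ 1   0     0     0  |    6 ]
  [ 0   1  -3/5  -9/5  |  9/5 ]
  [ 0  -2     1     3  |   -2 ]
  [ 0  -2     0     1  |    5 ]
ρ3 → ρ3 + 2·ρ2
  [ 1   0     0     0  |    6 ]
  [ 0   1  -3/5  -9/5  |  9/5 ]
  [ 0   0  -1/5  -3/5  |  8/5 ]
  [ 0  -2     0     1  |    5 ]
ρ4 → ρ4 + 2·ρ2
  [ 1  0     0      0  |     6 ]
  [ 0  1  -3/5   -9/5  |   9/5 ]
  [ 0  0  -1/5   -3/5  |   8/5 ]
  [ 0  0  -6/5  -13/5  |  43/5 ]
ρ3 → -5·ρ3
  [ 1  0     0      0  |     6 ]
  [ 0  1  -3/5   -9/5  |   9/5 ]
  [ 0  0     1      3  |    -8 ]
  [ 0  0  -6/5  -13/5  |  43/5 ]
ρ4 → ρ4 + 6/5·ρ3
  [ 1  0     0     0  |    6 ]
  [ 0  1  -3/5  -9/5  |  9/5 ]
  [ 0  0     1     3  |   -8 ]
  [ 0  0     0     1  |   -1 ]
ρ3 → ρ3 − 3·ρ4
  [ 1  0     0     0  |    6 ]
  [ 0  1  -3/5  -9/5  |  9/5 ]
  [ 0  0     1     0  |   -5 ]
  [ 0  0     0     1  |   -1 ]
ρ2 → ρ2 + 9/5·ρ4
  [ 1  0     0  0  |   6 ]
  [ 0  1  -3/5  0  |   0 ]
  [ 0  0     1  0  |  -5 ]
  [ 0  0     0  1  |  -1 ]
ρ2 → ρ2 + 3/5·ρ3
  [ 1  0  0  0  |   6 ]
  [ 0  1  0  0  |  -3 ]
  [ 0  0  1  0  |  -5 ]
  [ 0  0  0  1  |  -1 ]
Reading off the last column: p = 6, q = -3, r = -5, s = -1.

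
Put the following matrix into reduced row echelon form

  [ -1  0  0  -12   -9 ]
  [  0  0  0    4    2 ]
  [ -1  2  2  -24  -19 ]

r1 → -1·r1
  [  1  0  0   12    9 ]
  [  0  0  0    4    2 ]
  [ -1  2  2  -24  -19 ]
r3 → r3 + r1
  [ 1  0  0   12    9 ]
  [ 0  0  0    4    2 ]
  [ 0  2  2  -12  -10 ]
r2 <-> r3
  [ 1  0  0   12    9 ]
  [ 0  2  2  -12  -10 ]
  [ 0  0  0    4    2 ]
r2 → 1/2·r2
  [ 1  0  0  12   9 ]
  [ 0  1  1  -6  -5 ]
  [ 0  0  0   4   2 ]
r3 → 1/4·r3
  [ 1  0  0  12    9 ]
  [ 0  1  1  -6   -5 ]
  [ 0  0  0   1  1/2 ]
r2 → r2 + 6·r3
  [ 1  0  0  12    9 ]
  [ 0  1  1   0   -2 ]
  [ 0  0  0   1  1/2 ]
r1 → r1 − 12·r3
  [ 1  0  0  0    3 ]
  [ 0  1  1  0   -2 ]
  [ 0  0  0  1  1/2 ]

[[1, 0, 0, 0, 3], [0, 1, 1, 0, -2], [0, 0, 0, 1, 1/2]]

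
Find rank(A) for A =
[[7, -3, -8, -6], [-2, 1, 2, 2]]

rank = 2

ρ1 := 1/7·ρ1
  [  1  -3/7  -8/7  -6/7 ]
  [ -2     1     2     2 ]
ρ2 := ρ2 + 2·ρ1
  [ 1  -3/7  -8/7  -6/7 ]
  [ 0   1/7  -2/7   2/7 ]
ρ2 := 7·ρ2
  [ 1  -3/7  -8/7  -6/7 ]
  [ 0     1    -2     2 ]
ρ1 := ρ1 + 3/7·ρ2
  [ 1  0  -2  0 ]
  [ 0  1  -2  2 ]
The reduced form has 2 nonzero rows.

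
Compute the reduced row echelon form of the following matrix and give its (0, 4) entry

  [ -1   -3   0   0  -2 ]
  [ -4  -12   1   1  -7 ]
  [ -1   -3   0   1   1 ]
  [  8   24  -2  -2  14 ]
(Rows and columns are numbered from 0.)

R1 → -1·R1
  [  1    3   0   0   2 ]
  [ -4  -12   1   1  -7 ]
  [ -1   -3   0   1   1 ]
  [  8   24  -2  -2  14 ]
R2 → R2 + 4·R1
  [  1   3   0   0   2 ]
  [  0   0   1   1   1 ]
  [ -1  -3   0   1   1 ]
  [  8  24  -2  -2  14 ]
R3 → R3 + R1
  [ 1   3   0   0   2 ]
  [ 0   0   1   1   1 ]
  [ 0   0   0   1   3 ]
  [ 8  24  -2  -2  14 ]
R4 → R4 − 8·R1
  [ 1  3   0   0   2 ]
  [ 0  0   1   1   1 ]
  [ 0  0   0   1   3 ]
  [ 0  0  -2  -2  -2 ]
R4 → R4 + 2·R2
  [ 1  3  0  0  2 ]
  [ 0  0  1  1  1 ]
  [ 0  0  0  1  3 ]
  [ 0  0  0  0  0 ]
R2 → R2 − R3
  [ 1  3  0  0   2 ]
  [ 0  0  1  0  -2 ]
  [ 0  0  0  1   3 ]
  [ 0  0  0  0   0 ]

2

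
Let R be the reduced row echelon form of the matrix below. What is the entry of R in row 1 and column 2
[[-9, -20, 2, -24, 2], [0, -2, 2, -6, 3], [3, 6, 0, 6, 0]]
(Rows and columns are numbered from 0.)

-1

Multiply R1 by -1/9.
Subtract 3 times R1 from R3.
Multiply R2 by -1/2.
Add 2/3 times R2 to R3.
Multiply R3 by -3.
Add 3/2 times R3 to R2.
Add 2/9 times R3 to R1.
Subtract 20/9 times R2 from R1.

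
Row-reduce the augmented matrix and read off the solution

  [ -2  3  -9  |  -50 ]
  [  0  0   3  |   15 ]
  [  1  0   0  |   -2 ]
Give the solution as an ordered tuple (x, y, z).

R1 ← -1/2·R1
  [ 1  -3/2  9/2  |  25 ]
  [ 0     0    3  |  15 ]
  [ 1     0    0  |  -2 ]
R3 ← R3 − R1
  [ 1  -3/2   9/2  |   25 ]
  [ 0     0     3  |   15 ]
  [ 0   3/2  -9/2  |  -27 ]
R2 ↔ R3
  [ 1  -3/2   9/2  |   25 ]
  [ 0   3/2  -9/2  |  -27 ]
  [ 0     0     3  |   15 ]
R2 ← 2/3·R2
  [ 1  -3/2  9/2  |   25 ]
  [ 0     1   -3  |  -18 ]
  [ 0     0    3  |   15 ]
R3 ← 1/3·R3
  [ 1  -3/2  9/2  |   25 ]
  [ 0     1   -3  |  -18 ]
  [ 0     0    1  |    5 ]
R2 ← R2 + 3·R3
  [ 1  -3/2  9/2  |  25 ]
  [ 0     1    0  |  -3 ]
  [ 0     0    1  |   5 ]
R1 ← R1 − 9/2·R3
  [ 1  -3/2  0  |  5/2 ]
  [ 0     1  0  |   -3 ]
  [ 0     0  1  |    5 ]
R1 ← R1 + 3/2·R2
  [ 1  0  0  |  -2 ]
  [ 0  1  0  |  -3 ]
  [ 0  0  1  |   5 ]
Reading off the last column: x = -2, y = -3, z = 5.

(-2, -3, 5)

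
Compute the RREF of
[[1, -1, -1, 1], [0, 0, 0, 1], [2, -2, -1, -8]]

[[1, -1, 0, 0], [0, 0, 1, 0], [0, 0, 0, 1]]

R3 ← R3 − 2·R1
  [ 1  -1  -1    1 ]
  [ 0   0   0    1 ]
  [ 0   0   1  -10 ]
R2 <=> R3
  [ 1  -1  -1    1 ]
  [ 0   0   1  -10 ]
  [ 0   0   0    1 ]
R2 ← R2 + 10·R3
  [ 1  -1  -1  1 ]
  [ 0   0   1  0 ]
  [ 0   0   0  1 ]
R1 ← R1 − R3
  [ 1  -1  -1  0 ]
  [ 0   0   1  0 ]
  [ 0   0   0  1 ]
R1 ← R1 + R2
  [ 1  -1  0  0 ]
  [ 0   0  1  0 ]
  [ 0   0  0  1 ]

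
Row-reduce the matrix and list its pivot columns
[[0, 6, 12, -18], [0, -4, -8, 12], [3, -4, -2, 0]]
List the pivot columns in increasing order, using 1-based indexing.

R1 <-> R3
  [ 3  -4  -2    0 ]
  [ 0  -4  -8   12 ]
  [ 0   6  12  -18 ]
R1 ← 1/3·R1
  [ 1  -4/3  -2/3    0 ]
  [ 0    -4    -8   12 ]
  [ 0     6    12  -18 ]
R2 ← -1/4·R2
  [ 1  -4/3  -2/3    0 ]
  [ 0     1     2   -3 ]
  [ 0     6    12  -18 ]
R3 ← R3 − 6·R2
  [ 1  -4/3  -2/3   0 ]
  [ 0     1     2  -3 ]
  [ 0     0     0   0 ]
R1 ← R1 + 4/3·R2
  [ 1  0  2  -4 ]
  [ 0  1  2  -3 ]
  [ 0  0  0   0 ]
Pivot columns are the columns containing a leading 1.

1, 2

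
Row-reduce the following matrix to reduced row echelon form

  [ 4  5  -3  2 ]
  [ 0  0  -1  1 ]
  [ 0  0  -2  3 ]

Multiply R1 by 1/4.
  [ 1  5/4  -3/4  1/2 ]
  [ 0    0    -1    1 ]
  [ 0    0    -2    3 ]
Multiply R2 by -1.
  [ 1  5/4  -3/4  1/2 ]
  [ 0    0     1   -1 ]
  [ 0    0    -2    3 ]
Add 2 times R2 to R3.
  [ 1  5/4  -3/4  1/2 ]
  [ 0    0     1   -1 ]
  [ 0    0     0    1 ]
Add R3 to R2.
  [ 1  5/4  -3/4  1/2 ]
  [ 0    0     1    0 ]
  [ 0    0     0    1 ]
Subtract 1/2 times R3 from R1.
  [ 1  5/4  -3/4  0 ]
  [ 0    0     1  0 ]
  [ 0    0     0  1 ]
Add 3/4 times R2 to R1.
  [ 1  5/4  0  0 ]
  [ 0    0  1  0 ]
  [ 0    0  0  1 ]

[[1, 5/4, 0, 0], [0, 0, 1, 0], [0, 0, 0, 1]]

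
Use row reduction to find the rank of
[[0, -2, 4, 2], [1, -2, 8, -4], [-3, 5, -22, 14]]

rank = 3

r1 <-> r2
r3 -> r3 + 3·r1
r2 -> -1/2·r2
r3 -> r3 + r2
r2 -> r2 + r3
r1 -> r1 + 4·r3
r1 -> r1 + 2·r2
The reduced form has 3 nonzero rows.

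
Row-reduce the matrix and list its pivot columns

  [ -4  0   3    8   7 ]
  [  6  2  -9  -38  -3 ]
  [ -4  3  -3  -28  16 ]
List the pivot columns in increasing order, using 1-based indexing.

1, 2, 3

R1 ← -1/4·R1
  [  1  0  -3/4   -2  -7/4 ]
  [  6  2    -9  -38    -3 ]
  [ -4  3    -3  -28    16 ]
R2 ← R2 − 6·R1
  [  1  0  -3/4   -2  -7/4 ]
  [  0  2  -9/2  -26  15/2 ]
  [ -4  3    -3  -28    16 ]
R3 ← R3 + 4·R1
  [ 1  0  -3/4   -2  -7/4 ]
  [ 0  2  -9/2  -26  15/2 ]
  [ 0  3    -6  -36     9 ]
R2 ← 1/2·R2
  [ 1  0  -3/4   -2  -7/4 ]
  [ 0  1  -9/4  -13  15/4 ]
  [ 0  3    -6  -36     9 ]
R3 ← R3 − 3·R2
  [ 1  0  -3/4   -2  -7/4 ]
  [ 0  1  -9/4  -13  15/4 ]
  [ 0  0   3/4    3  -9/4 ]
R3 ← 4/3·R3
  [ 1  0  -3/4   -2  -7/4 ]
  [ 0  1  -9/4  -13  15/4 ]
  [ 0  0     1    4    -3 ]
R2 ← R2 + 9/4·R3
  [ 1  0  -3/4  -2  -7/4 ]
  [ 0  1     0  -4    -3 ]
  [ 0  0     1   4    -3 ]
R1 ← R1 + 3/4·R3
  [ 1  0  0   1  -4 ]
  [ 0  1  0  -4  -3 ]
  [ 0  0  1   4  -3 ]
Pivot columns are the columns containing a leading 1.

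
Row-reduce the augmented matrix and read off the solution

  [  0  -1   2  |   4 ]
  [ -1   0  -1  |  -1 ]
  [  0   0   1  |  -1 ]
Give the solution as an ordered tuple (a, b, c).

(2, -6, -1)

R1 ↔ R2
  [ -1   0  -1  |  -1 ]
  [  0  -1   2  |   4 ]
  [  0   0   1  |  -1 ]
R1 -> -1·R1
  [ 1   0  1  |   1 ]
  [ 0  -1  2  |   4 ]
  [ 0   0  1  |  -1 ]
R2 -> -1·R2
  [ 1  0   1  |   1 ]
  [ 0  1  -2  |  -4 ]
  [ 0  0   1  |  -1 ]
R2 -> R2 + 2·R3
  [ 1  0  1  |   1 ]
  [ 0  1  0  |  -6 ]
  [ 0  0  1  |  -1 ]
R1 -> R1 − R3
  [ 1  0  0  |   2 ]
  [ 0  1  0  |  -6 ]
  [ 0  0  1  |  -1 ]
Reading off the last column: a = 2, b = -6, c = -1.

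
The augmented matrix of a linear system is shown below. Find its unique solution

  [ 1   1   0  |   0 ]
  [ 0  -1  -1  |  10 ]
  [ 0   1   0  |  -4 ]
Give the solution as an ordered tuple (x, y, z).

(4, -4, -6)

r2 → -1·r2
  [ 1  1  0  |    0 ]
  [ 0  1  1  |  -10 ]
  [ 0  1  0  |   -4 ]
r3 → r3 − r2
  [ 1  1   0  |    0 ]
  [ 0  1   1  |  -10 ]
  [ 0  0  -1  |    6 ]
r3 → -1·r3
  [ 1  1  0  |    0 ]
  [ 0  1  1  |  -10 ]
  [ 0  0  1  |   -6 ]
r2 → r2 − r3
  [ 1  1  0  |   0 ]
  [ 0  1  0  |  -4 ]
  [ 0  0  1  |  -6 ]
r1 → r1 − r2
  [ 1  0  0  |   4 ]
  [ 0  1  0  |  -4 ]
  [ 0  0  1  |  -6 ]
Reading off the last column: x = 4, y = -4, z = -6.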